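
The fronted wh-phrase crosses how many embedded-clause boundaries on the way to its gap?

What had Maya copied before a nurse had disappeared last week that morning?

0

"what" originates inside the matrix clause — no clause boundary is crossed.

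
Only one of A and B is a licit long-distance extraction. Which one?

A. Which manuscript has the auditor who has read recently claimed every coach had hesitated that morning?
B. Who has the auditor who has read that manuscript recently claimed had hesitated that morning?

B

In A, the wh-phrase is extracted from inside a complex-NP island (relative clause) (introduced by "who"), which blocks movement.
In B, the extraction path crosses only that-complement boundaries, which are transparent.
So B is grammatical.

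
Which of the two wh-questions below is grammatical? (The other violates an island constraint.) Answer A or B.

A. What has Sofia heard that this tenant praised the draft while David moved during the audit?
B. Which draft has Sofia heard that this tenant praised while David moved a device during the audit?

B

In A, the wh-phrase is extracted from inside an adjunct island (introduced by "while"), which blocks movement.
In B, the extraction path crosses only that-complement boundaries, which are transparent.
So B is grammatical.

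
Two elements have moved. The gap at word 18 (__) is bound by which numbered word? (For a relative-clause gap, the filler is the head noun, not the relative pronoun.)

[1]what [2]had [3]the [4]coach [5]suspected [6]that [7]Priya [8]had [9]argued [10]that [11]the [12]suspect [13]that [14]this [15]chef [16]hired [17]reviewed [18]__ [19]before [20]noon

1

The marked gap is the direct object of "reviewed".
Its filler is the fronted wh-phrase "what", at word 1.
(The other dependency links word 12 to a gap after word 16.)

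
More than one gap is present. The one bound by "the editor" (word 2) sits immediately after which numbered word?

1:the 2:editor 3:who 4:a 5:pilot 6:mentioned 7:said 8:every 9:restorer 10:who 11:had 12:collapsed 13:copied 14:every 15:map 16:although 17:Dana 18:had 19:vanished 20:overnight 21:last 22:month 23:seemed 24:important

6

The displaced element is "the editor" (word 2).
It is linked across 1 clause boundary (Ø).
It functions as the subject of "said", so the gap sits immediately after word 6 ("mentioned").
Base order: A pilot mentioned that the editor said every restorer who had collapsed copied every map although Dana had vanished overnight last month.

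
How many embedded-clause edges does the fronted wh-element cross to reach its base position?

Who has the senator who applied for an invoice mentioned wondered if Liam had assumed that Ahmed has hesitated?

"who" is extracted from the subject of "wondered".
Boundaries crossed, outermost first: [Ø] — 1 in total.

1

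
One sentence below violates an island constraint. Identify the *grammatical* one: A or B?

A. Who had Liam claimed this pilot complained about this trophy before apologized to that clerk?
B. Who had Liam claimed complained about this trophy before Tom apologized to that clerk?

In A, the wh-phrase is extracted from inside an adjunct island (introduced by "before"), which blocks movement.
In B, the extraction path crosses only that-complement boundaries, which are transparent.
So B is grammatical.

B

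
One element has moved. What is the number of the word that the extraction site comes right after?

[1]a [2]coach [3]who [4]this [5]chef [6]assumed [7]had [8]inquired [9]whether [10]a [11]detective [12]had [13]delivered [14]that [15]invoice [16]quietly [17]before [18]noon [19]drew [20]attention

6

The displaced element is "a coach" (word 2).
It is linked across 1 clause boundary (Ø).
It functions as the subject of "inquired", so the gap sits immediately after word 6 ("assumed").
Base order: This chef assumed that a coach had inquired whether a detective had delivered that invoice quietly before noon.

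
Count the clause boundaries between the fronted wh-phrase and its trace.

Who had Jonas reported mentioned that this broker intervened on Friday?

"who" is extracted from the subject of "mentioned".
Boundaries crossed, outermost first: [Ø] — 1 in total.

1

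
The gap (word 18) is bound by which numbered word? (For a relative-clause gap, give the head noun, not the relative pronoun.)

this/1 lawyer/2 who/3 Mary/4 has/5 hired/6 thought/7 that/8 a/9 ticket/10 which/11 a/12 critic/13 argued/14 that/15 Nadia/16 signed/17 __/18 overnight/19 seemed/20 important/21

The gap at 18 is the object of "signed", inside a relative clause.
The relative pronoun is "which" (word 11); it is bound by the head noun immediately before it.
Its filler is the head noun "ticket", at word 10.

10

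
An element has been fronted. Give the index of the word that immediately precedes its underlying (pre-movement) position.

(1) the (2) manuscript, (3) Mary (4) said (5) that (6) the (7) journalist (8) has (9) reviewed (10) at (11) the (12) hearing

The displaced element is "the manuscript" (word 2).
It is linked across 1 clause boundary (that).
It functions as the direct object of "reviewed", so the gap sits immediately after word 9 ("reviewed").
Base order: Mary said that the journalist has reviewed the manuscript at the hearing.

9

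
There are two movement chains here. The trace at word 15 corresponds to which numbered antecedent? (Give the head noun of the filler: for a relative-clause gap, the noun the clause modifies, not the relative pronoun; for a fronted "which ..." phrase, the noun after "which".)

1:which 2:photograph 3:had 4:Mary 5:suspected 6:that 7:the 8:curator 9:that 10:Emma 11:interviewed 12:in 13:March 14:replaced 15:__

2

The marked gap is the direct object of "replaced".
Its filler is the fronted wh-phrase "which photograph", at word 2.
(The other dependency links word 8 to a gap after word 11.)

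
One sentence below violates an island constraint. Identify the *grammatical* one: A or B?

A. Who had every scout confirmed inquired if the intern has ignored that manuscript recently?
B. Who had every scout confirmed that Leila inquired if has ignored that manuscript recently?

A

In B, the wh-phrase is extracted from inside a wh-island (introduced by "if"), which blocks movement.
In A, the extraction path crosses only that-complement boundaries, which are transparent.
So A is grammatical.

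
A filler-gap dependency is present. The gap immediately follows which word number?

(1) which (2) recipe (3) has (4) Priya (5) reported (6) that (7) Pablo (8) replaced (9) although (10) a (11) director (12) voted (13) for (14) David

8

The displaced element is "which recipe" (word 2).
It is linked across 1 clause boundary (that).
It functions as the direct object of "replaced", so the gap sits immediately after word 8 ("replaced").
Base order: Priya has reported that Pablo replaced which recipe although a director voted for David.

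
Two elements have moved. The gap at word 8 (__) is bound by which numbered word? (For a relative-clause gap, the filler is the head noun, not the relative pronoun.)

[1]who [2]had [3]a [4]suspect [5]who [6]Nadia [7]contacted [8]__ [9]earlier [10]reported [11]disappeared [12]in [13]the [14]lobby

The marked gap is inside the relative clause, the direct object of "contacted".
Its filler is the head noun "suspect" (via "who"), at word 4.
(The other dependency links word 1 to a gap after word 10.)

4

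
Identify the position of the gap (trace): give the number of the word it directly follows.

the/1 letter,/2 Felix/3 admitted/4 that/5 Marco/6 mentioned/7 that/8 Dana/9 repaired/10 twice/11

10

The displaced element is "the letter" (word 2).
It is linked across 2 clause boundaries (that → that).
It functions as the direct object of "repaired", so the gap sits immediately after word 10 ("repaired").
Base order: Felix admitted that Marco mentioned that Dana repaired the letter twice.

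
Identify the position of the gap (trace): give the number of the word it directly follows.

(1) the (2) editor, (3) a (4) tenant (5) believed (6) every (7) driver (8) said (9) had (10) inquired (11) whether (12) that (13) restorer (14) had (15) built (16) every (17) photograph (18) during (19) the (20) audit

The displaced element is "the editor" (word 2).
It is linked across 2 clause boundaries (Ø → Ø).
It functions as the subject of "inquired", so the gap sits immediately after word 8 ("said").
Base order: A tenant believed every driver said that the editor had inquired whether that restorer had built every photograph during the audit.

8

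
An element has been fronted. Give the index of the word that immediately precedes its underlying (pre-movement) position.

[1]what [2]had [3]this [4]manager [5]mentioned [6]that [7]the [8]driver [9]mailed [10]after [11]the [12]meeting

9

The displaced element is "what" (word 1).
It is linked across 1 clause boundary (that).
It functions as the direct object of "mailed", so the gap sits immediately after word 9 ("mailed").
Base order: This manager had mentioned that the driver mailed what after the meeting.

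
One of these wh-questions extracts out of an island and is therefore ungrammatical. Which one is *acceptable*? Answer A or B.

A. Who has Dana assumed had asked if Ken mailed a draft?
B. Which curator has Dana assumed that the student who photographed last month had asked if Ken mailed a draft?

In B, the wh-phrase is extracted from inside a complex-NP island (relative clause) (introduced by "who"), which blocks movement.
In A, the extraction path crosses only that-complement boundaries, which are transparent.
So A is grammatical.

A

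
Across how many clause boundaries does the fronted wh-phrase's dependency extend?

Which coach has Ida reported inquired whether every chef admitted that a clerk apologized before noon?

1

"which coach" is extracted from the subject of "inquired".
Boundaries crossed, outermost first: [Ø] — 1 in total.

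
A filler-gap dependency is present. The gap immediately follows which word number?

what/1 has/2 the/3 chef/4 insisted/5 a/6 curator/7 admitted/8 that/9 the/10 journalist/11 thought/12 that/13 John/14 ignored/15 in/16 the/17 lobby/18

The displaced element is "what" (word 1).
It is linked across 3 clause boundaries (Ø → that → that).
It functions as the direct object of "ignored", so the gap sits immediately after word 15 ("ignored").
Base order: The chef has insisted a curator admitted that the journalist thought that John ignored what in the lobby.

15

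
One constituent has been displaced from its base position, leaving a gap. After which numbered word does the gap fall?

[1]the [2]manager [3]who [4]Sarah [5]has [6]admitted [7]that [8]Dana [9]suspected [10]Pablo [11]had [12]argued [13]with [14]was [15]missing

13

The displaced element is "the manager" (word 2).
It is linked across 2 clause boundaries (that → Ø).
It functions as the object of the preposition "with" of "argued", so the gap sits immediately after word 13 ("with").
Base order: Sarah has admitted that Dana suspected Pablo had argued with the manager.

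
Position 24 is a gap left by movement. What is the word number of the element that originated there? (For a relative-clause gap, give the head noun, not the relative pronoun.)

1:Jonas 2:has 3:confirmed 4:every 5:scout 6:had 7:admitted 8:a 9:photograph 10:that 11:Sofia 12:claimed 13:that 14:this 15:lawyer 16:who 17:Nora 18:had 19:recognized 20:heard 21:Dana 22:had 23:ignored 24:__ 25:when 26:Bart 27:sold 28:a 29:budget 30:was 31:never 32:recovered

The gap at 24 is the object of "ignored", inside a relative clause.
The relative pronoun is "that" (word 10); it is bound by the head noun immediately before it.
Its filler is the head noun "photograph", at word 9.

9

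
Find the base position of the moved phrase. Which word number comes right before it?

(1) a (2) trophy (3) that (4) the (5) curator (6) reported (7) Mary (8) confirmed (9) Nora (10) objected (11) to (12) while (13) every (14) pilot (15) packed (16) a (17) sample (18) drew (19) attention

The displaced element is "a trophy" (word 2).
It is linked across 2 clause boundaries (Ø → Ø).
It functions as the object of the preposition "to" of "objected", so the gap sits immediately after word 11 ("to").
Base order: The curator reported Mary confirmed Nora objected to a trophy while every pilot packed a sample.

11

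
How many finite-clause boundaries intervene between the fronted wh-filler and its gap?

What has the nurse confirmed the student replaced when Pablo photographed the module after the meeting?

1

"what" is extracted from the object of "replaced".
Boundaries crossed, outermost first: [Ø] — 1 in total.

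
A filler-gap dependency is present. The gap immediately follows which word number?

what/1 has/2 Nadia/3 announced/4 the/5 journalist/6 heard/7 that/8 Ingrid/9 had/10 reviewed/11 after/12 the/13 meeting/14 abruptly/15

The displaced element is "what" (word 1).
It is linked across 2 clause boundaries (Ø → that).
It functions as the direct object of "reviewed", so the gap sits immediately after word 11 ("reviewed").
Base order: Nadia has announced the journalist heard that Ingrid had reviewed what after the meeting abruptly.

11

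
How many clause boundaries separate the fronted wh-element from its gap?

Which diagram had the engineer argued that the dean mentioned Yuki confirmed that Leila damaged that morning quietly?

"which diagram" is extracted from the object of "damaged".
Boundaries crossed, outermost first: [that], [Ø], [that] — 3 in total.

3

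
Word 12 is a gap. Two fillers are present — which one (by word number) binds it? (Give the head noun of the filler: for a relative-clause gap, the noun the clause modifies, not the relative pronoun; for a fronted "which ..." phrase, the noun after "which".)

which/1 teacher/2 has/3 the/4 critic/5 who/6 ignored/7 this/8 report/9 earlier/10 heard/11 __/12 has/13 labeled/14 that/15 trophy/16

2

The marked gap is the subject of "labeled".
Its filler is the fronted wh-phrase "which teacher", at word 2.
(The other dependency links word 5 to a gap after word 6.)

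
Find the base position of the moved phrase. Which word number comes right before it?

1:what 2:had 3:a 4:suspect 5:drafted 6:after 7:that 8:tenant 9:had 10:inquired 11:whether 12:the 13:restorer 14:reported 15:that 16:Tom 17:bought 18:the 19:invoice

The displaced element is "what" (word 1).
It functions as the direct object of "drafted", so the gap sits immediately after word 5 ("drafted").
Base order: A suspect had drafted what after that tenant had inquired whether the restorer reported that Tom bought the invoice.

5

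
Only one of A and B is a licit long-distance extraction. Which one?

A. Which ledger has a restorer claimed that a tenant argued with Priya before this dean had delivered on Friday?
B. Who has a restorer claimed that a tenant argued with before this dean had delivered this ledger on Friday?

B

In A, the wh-phrase is extracted from inside an adjunct island (introduced by "before"), which blocks movement.
In B, the extraction path crosses only that-complement boundaries, which are transparent.
So B is grammatical.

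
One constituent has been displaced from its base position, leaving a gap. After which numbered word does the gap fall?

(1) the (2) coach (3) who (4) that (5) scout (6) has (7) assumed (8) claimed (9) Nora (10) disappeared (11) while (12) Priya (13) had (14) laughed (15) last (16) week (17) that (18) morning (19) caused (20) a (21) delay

The displaced element is "the coach" (word 2).
It is linked across 1 clause boundary (Ø).
It functions as the subject of "claimed", so the gap sits immediately after word 7 ("assumed").
Base order: That scout has assumed the coach claimed Nora disappeared while Priya had laughed last week that morning.

7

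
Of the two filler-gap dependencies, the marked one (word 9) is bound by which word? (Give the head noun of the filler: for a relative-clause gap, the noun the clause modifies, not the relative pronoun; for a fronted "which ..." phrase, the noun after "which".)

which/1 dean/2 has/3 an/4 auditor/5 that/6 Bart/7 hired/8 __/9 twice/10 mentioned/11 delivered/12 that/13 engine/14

5

The marked gap is inside the relative clause, the direct object of "hired".
Its filler is the head noun "auditor" (via "that"), at word 5.
(The other dependency links word 2 to a gap after word 11.)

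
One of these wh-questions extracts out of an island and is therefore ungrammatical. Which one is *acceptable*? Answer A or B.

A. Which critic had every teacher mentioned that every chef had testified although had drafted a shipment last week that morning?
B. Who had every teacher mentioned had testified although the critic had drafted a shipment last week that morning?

In A, the wh-phrase is extracted from inside an adjunct island (introduced by "although"), which blocks movement.
In B, the extraction path crosses only that-complement boundaries, which are transparent.
So B is grammatical.

B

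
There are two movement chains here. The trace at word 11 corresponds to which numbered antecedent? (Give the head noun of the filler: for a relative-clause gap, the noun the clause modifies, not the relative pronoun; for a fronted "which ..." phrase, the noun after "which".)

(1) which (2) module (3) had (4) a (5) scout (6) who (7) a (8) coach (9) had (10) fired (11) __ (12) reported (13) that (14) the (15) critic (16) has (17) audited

5

The marked gap is inside the relative clause, the direct object of "fired".
Its filler is the head noun "scout" (via "who"), at word 5.
(The other dependency links word 2 to a gap after word 17.)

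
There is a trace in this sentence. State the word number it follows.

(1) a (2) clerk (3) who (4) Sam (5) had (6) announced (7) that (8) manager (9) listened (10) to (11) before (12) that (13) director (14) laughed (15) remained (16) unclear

The displaced element is "a clerk" (word 2).
It is linked across 1 clause boundary (Ø).
It functions as the object of the preposition "to" of "listened", so the gap sits immediately after word 10 ("to").
Base order: Sam had announced that manager listened to a clerk before that director laughed.

10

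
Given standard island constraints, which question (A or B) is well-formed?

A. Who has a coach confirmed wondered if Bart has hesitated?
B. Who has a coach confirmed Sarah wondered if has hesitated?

In B, the wh-phrase is extracted from inside a wh-island (introduced by "if"), which blocks movement.
In A, the extraction path crosses only that-complement boundaries, which are transparent.
So A is grammatical.

A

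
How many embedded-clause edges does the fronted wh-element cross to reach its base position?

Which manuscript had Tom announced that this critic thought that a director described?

"which manuscript" is extracted from the object of "described".
Boundaries crossed, outermost first: [that], [that] — 2 in total.

2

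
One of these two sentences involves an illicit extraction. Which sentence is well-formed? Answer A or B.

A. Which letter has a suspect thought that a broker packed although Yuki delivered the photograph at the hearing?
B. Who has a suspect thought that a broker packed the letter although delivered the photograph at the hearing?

A

In B, the wh-phrase is extracted from inside an adjunct island (introduced by "although"), which blocks movement.
In A, the extraction path crosses only that-complement boundaries, which are transparent.
So A is grammatical.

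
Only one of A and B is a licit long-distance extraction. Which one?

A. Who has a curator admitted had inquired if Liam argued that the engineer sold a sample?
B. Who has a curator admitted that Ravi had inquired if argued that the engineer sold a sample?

A

In B, the wh-phrase is extracted from inside a wh-island (introduced by "if"), which blocks movement.
In A, the extraction path crosses only that-complement boundaries, which are transparent.
So A is grammatical.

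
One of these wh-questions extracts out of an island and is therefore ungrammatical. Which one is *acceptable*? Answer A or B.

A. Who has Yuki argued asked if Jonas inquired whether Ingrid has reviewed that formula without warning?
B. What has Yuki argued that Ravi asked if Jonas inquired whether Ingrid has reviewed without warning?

In B, the wh-phrase is extracted from inside a wh-island (introduced by "if"), which blocks movement.
In A, the extraction path crosses only that-complement boundaries, which are transparent.
So A is grammatical.

A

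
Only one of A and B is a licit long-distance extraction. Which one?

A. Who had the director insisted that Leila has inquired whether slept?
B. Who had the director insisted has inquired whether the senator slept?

B

In A, the wh-phrase is extracted from inside a wh-island (introduced by "whether"), which blocks movement.
In B, the extraction path crosses only that-complement boundaries, which are transparent.
So B is grammatical.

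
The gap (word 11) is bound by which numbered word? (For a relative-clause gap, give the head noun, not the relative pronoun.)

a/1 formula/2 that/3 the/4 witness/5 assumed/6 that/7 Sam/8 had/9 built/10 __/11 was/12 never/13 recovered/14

2

The gap at 11 is the object of "built", inside a relative clause.
The relative pronoun is "that" (word 3); it is bound by the head noun immediately before it.
Its filler is the head noun "formula", at word 2.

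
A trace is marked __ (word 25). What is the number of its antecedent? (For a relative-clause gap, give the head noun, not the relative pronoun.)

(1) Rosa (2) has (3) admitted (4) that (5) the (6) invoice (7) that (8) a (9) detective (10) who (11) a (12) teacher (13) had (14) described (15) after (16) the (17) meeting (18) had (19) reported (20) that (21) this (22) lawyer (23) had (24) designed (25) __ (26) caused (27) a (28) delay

The gap at 25 is the object of "designed", inside a relative clause.
The relative pronoun is "that" (word 7); it is bound by the head noun immediately before it.
Its filler is the head noun "invoice", at word 6.

6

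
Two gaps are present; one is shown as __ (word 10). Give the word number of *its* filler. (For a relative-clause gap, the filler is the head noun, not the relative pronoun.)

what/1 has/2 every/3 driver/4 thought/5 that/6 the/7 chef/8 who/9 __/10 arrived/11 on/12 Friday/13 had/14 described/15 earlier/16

8

The marked gap is inside the relative clause, the subject of "arrived".
Its filler is the head noun "chef" (via "who"), at word 8.
(The other dependency links word 1 to a gap after word 15.)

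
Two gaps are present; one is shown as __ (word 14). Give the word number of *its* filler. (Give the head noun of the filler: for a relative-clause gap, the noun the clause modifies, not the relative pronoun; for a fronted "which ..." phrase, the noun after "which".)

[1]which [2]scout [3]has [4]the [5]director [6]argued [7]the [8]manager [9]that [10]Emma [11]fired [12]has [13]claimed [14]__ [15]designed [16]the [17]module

2

The marked gap is the subject of "designed".
Its filler is the fronted wh-phrase "which scout", at word 2.
(The other dependency links word 8 to a gap after word 11.)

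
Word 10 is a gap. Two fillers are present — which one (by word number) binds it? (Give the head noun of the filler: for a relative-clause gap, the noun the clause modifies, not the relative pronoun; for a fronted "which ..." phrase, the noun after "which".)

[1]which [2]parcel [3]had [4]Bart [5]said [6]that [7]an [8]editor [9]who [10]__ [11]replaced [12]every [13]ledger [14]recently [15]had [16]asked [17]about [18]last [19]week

8

The marked gap is inside the relative clause, the subject of "replaced".
Its filler is the head noun "editor" (via "who"), at word 8.
(The other dependency links word 2 to a gap after word 17.)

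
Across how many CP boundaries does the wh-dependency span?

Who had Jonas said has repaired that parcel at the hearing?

"who" is extracted from the subject of "repaired".
Boundaries crossed, outermost first: [Ø] — 1 in total.

1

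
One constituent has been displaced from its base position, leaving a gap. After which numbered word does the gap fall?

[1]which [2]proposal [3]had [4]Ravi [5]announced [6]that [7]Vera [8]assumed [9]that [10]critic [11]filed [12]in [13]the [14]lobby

11

The displaced element is "which proposal" (word 2).
It is linked across 2 clause boundaries (that → Ø).
It functions as the direct object of "filed", so the gap sits immediately after word 11 ("filed").
Base order: Ravi had announced that Vera assumed that critic filed which proposal in the lobby.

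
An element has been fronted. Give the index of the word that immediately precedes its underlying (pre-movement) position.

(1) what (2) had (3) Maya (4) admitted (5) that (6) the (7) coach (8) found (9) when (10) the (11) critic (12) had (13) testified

The displaced element is "what" (word 1).
It is linked across 1 clause boundary (that).
It functions as the direct object of "found", so the gap sits immediately after word 8 ("found").
Base order: Maya had admitted that the coach found what when the critic had testified.

8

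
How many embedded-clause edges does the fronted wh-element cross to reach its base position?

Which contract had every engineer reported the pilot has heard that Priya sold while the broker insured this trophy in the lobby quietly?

"which contract" is extracted from the object of "sold".
Boundaries crossed, outermost first: [Ø], [that] — 2 in total.

2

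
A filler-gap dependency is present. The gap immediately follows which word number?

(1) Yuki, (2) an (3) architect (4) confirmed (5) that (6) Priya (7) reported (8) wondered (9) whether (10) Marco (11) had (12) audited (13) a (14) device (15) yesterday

The displaced element is "Yuki" (word 1).
It is linked across 2 clause boundaries (that → Ø).
It functions as the subject of "wondered", so the gap sits immediately after word 7 ("reported").
Base order: An architect confirmed that Priya reported that Yuki wondered whether Marco had audited a device yesterday.

7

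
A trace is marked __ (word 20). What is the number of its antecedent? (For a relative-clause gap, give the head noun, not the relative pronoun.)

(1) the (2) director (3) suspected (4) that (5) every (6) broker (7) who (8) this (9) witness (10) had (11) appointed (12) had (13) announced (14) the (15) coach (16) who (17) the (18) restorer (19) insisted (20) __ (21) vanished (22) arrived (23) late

The gap at 20 is the subject of "vanished", inside a relative clause.
The relative pronoun is "who" (word 16); it is bound by the head noun immediately before it.
Its filler is the head noun "coach", at word 15.

15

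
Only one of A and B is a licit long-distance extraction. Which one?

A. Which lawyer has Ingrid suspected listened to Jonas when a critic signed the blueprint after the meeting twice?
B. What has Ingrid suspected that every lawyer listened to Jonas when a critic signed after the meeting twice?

In B, the wh-phrase is extracted from inside an adjunct island (introduced by "when"), which blocks movement.
In A, the extraction path crosses only that-complement boundaries, which are transparent.
So A is grammatical.

A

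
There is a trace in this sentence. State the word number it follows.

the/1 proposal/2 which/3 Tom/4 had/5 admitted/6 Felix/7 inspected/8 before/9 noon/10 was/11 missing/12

8

The displaced element is "the proposal" (word 2).
It is linked across 1 clause boundary (Ø).
It functions as the direct object of "inspected", so the gap sits immediately after word 8 ("inspected").
Base order: Tom had admitted Felix inspected the proposal before noon.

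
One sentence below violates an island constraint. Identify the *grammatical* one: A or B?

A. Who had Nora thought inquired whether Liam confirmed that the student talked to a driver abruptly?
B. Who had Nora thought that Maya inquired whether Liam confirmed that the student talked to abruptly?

A

In B, the wh-phrase is extracted from inside a wh-island (introduced by "whether"), which blocks movement.
In A, the extraction path crosses only that-complement boundaries, which are transparent.
So A is grammatical.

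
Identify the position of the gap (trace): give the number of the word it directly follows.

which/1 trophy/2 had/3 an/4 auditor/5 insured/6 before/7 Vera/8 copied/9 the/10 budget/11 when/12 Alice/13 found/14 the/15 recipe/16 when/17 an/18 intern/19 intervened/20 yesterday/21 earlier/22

The displaced element is "which trophy" (word 2).
It functions as the direct object of "insured", so the gap sits immediately after word 6 ("insured").
Base order: An auditor had insured which trophy before Vera copied the budget when Alice found the recipe when an intern intervened yesterday earlier.

6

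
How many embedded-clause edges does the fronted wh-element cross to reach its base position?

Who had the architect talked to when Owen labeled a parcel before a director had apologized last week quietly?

"who" originates inside the matrix clause — no clause boundary is crossed.

0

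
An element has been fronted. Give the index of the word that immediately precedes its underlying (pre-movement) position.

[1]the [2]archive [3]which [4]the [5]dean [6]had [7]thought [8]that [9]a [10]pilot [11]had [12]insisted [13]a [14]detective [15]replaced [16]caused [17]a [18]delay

The displaced element is "the archive" (word 2).
It is linked across 2 clause boundaries (that → Ø).
It functions as the direct object of "replaced", so the gap sits immediately after word 15 ("replaced").
Base order: The dean had thought that a pilot had insisted a detective replaced the archive.

15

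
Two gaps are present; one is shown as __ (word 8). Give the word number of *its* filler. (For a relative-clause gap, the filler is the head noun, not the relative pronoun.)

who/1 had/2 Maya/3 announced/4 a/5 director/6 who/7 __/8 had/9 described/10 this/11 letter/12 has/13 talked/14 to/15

The marked gap is inside the relative clause, the subject of "described".
Its filler is the head noun "director" (via "who"), at word 6.
(The other dependency links word 1 to a gap after word 15.)

6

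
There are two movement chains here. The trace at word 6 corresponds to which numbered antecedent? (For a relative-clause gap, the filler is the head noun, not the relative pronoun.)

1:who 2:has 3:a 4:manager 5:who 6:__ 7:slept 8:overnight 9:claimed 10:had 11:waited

The marked gap is inside the relative clause, the subject of "slept".
Its filler is the head noun "manager" (via "who"), at word 4.
(The other dependency links word 1 to a gap after word 9.)

4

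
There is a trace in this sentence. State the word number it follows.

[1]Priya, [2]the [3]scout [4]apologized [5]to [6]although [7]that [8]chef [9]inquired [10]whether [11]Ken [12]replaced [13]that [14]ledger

The displaced element is "Priya" (word 1).
It functions as the object of the preposition "to" of "apologized", so the gap sits immediately after word 5 ("to").
Base order: The scout apologized to Priya although that chef inquired whether Ken replaced that ledger.

5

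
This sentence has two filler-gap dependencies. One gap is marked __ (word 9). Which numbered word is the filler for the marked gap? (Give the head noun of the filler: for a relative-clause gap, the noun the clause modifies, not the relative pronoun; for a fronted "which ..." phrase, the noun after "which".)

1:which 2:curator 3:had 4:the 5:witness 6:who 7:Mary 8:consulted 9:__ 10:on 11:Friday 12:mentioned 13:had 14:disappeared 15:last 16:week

5

The marked gap is inside the relative clause, the direct object of "consulted".
Its filler is the head noun "witness" (via "who"), at word 5.
(The other dependency links word 2 to a gap after word 12.)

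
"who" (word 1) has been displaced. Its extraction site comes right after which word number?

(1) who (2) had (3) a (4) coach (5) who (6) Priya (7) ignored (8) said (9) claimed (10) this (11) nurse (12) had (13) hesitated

The displaced element is "who" (word 1).
It is linked across 1 clause boundary (Ø).
It functions as the subject of "claimed", so the gap sits immediately after word 8 ("said").
Base order: A coach who Priya ignored had said that who claimed this nurse had hesitated.

8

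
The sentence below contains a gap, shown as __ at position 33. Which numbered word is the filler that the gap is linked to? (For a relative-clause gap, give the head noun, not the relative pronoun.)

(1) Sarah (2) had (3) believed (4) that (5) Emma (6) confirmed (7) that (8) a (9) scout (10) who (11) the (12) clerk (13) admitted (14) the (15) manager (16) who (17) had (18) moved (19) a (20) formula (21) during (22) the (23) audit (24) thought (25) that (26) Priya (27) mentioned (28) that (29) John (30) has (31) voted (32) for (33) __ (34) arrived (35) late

The gap at 33 is the prepositional object of "voted", inside a relative clause.
The relative pronoun is "who" (word 10); it is bound by the head noun immediately before it.
Its filler is the head noun "scout", at word 9.

9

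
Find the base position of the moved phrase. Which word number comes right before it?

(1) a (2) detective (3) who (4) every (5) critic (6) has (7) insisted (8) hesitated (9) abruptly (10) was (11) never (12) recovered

The displaced element is "a detective" (word 2).
It is linked across 1 clause boundary (Ø).
It functions as the subject of "hesitated", so the gap sits immediately after word 7 ("insisted").
Base order: Every critic has insisted that a detective hesitated abruptly.

7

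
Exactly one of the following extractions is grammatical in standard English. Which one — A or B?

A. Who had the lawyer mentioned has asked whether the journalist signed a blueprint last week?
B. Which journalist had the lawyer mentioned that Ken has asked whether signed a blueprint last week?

In B, the wh-phrase is extracted from inside a wh-island (introduced by "whether"), which blocks movement.
In A, the extraction path crosses only that-complement boundaries, which are transparent.
So A is grammatical.

A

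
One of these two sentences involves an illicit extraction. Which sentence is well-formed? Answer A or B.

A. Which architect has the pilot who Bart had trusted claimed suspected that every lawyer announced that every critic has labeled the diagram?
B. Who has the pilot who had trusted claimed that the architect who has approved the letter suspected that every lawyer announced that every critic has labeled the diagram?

A

In B, the wh-phrase is extracted from inside a complex-NP island (relative clause) (introduced by "who"), which blocks movement.
In A, the extraction path crosses only that-complement boundaries, which are transparent.
So A is grammatical.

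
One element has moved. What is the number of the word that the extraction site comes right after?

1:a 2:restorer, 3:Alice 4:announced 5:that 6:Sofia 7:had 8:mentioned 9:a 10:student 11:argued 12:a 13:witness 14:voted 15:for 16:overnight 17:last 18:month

15

The displaced element is "a restorer" (word 2).
It is linked across 3 clause boundaries (that → Ø → Ø).
It functions as the object of the preposition "for" of "voted", so the gap sits immediately after word 15 ("for").
Base order: Alice announced that Sofia had mentioned a student argued a witness voted for a restorer overnight last month.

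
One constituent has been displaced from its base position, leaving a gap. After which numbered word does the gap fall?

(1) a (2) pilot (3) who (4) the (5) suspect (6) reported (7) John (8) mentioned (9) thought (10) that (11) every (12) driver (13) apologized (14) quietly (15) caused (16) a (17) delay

The displaced element is "a pilot" (word 2).
It is linked across 2 clause boundaries (Ø → Ø).
It functions as the subject of "thought", so the gap sits immediately after word 8 ("mentioned").
Base order: The suspect reported John mentioned that a pilot thought that every driver apologized quietly.

8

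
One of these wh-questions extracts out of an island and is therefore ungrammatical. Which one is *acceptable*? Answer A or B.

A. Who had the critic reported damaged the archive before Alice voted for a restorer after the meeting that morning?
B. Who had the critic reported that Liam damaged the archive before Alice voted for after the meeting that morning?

In B, the wh-phrase is extracted from inside an adjunct island (introduced by "before"), which blocks movement.
In A, the extraction path crosses only that-complement boundaries, which are transparent.
So A is grammatical.

A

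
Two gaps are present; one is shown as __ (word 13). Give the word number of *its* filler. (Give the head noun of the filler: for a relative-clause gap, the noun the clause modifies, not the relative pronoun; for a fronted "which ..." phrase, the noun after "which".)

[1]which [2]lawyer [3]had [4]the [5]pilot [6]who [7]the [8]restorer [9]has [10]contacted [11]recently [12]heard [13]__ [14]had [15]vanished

2

The marked gap is the subject of "vanished".
Its filler is the fronted wh-phrase "which lawyer", at word 2.
(The other dependency links word 5 to a gap after word 10.)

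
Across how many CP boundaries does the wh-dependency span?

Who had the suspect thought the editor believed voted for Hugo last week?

2

"who" is extracted from the subject of "voted".
Boundaries crossed, outermost first: [Ø], [Ø] — 2 in total.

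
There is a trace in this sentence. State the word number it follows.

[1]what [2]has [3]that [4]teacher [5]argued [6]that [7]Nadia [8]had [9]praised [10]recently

9

The displaced element is "what" (word 1).
It is linked across 1 clause boundary (that).
It functions as the direct object of "praised", so the gap sits immediately after word 9 ("praised").
Base order: That teacher has argued that Nadia had praised what recently.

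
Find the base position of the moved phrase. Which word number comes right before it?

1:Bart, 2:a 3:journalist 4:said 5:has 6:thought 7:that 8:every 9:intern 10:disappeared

The displaced element is "Bart" (word 1).
It is linked across 1 clause boundary (Ø).
It functions as the subject of "thought", so the gap sits immediately after word 4 ("said").
Base order: A journalist said that Bart has thought that every intern disappeared.

4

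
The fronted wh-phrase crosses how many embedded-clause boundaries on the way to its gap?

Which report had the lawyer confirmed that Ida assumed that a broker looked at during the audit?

"which report" is extracted from the PP object of "looked".
Boundaries crossed, outermost first: [that], [that] — 2 in total.

2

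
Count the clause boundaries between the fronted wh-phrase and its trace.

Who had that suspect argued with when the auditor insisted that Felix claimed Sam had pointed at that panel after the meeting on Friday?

"who" originates inside the matrix clause — no clause boundary is crossed.

0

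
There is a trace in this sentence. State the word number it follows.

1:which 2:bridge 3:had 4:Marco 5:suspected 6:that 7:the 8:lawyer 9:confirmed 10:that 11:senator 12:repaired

12

The displaced element is "which bridge" (word 2).
It is linked across 2 clause boundaries (that → Ø).
It functions as the direct object of "repaired", so the gap sits immediately after word 12 ("repaired").
Base order: Marco had suspected that the lawyer confirmed that senator repaired which bridge.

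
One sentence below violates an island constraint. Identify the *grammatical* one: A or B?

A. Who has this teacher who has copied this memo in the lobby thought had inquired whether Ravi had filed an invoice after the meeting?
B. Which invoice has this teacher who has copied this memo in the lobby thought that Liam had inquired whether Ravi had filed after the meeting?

A

In B, the wh-phrase is extracted from inside a wh-island (introduced by "whether"), which blocks movement.
In A, the extraction path crosses only that-complement boundaries, which are transparent.
So A is grammatical.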